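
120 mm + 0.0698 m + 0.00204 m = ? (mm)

In mm:
  120 mm → 120
  0.0698 m = 0.0698 × 10³ mm = 69.8
  0.00204 m = 0.00204 × 10³ mm = 2.04
Sum: 120 + 69.8 + 2.04 = 191.84

191.84 mm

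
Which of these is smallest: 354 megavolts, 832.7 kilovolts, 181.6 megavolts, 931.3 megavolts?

354 megavolts = 354000000 volts
832.7 kilovolts = 832700 volts
181.6 megavolts = 181600000 volts
931.3 megavolts = 931300000 volts

832.7 kilovolts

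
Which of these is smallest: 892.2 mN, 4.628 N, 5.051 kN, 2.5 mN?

2.5 mN

892.2 mN = 0.8922 N
4.628 N = 4.628 N
5.051 kN = 5051 N
2.5 mN = 0.0025 N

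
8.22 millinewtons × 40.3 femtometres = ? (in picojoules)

0.000331266 picojoules

8.22 × 10⁻³ × 40.3 × 10⁻¹⁵ = 331.266 × 10⁻¹⁸ J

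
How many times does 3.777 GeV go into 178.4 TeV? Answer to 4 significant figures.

(178.4 × 10^12) / (3.777 × 10^9) = 47.233 × 10^3

47230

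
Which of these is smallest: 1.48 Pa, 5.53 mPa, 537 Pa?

5.53 mPa

1.48 Pa = 1.48 Pa
5.53 mPa = 0.00553 Pa
537 Pa = 537 Pa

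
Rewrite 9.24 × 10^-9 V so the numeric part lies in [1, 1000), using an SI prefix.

= 9.24 × 10^-9 V; 10^-9 is nano.

9.24 nV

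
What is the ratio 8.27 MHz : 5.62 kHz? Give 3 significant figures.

1470

(8.27 × 10⁶) / (5.62 × 10³) = 1.472 × 10³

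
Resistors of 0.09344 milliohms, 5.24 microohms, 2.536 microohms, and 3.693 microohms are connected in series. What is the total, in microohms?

In microohms:
  0.09344 milliohms = 0.09344 × 10³ microohms = 93.44
  5.24 microohms → 5.24
  2.536 microohms → 2.536
  3.693 microohms → 3.693
Sum: 93.44 + 5.24 + 2.536 + 3.693 = 104.909

104.909 microohms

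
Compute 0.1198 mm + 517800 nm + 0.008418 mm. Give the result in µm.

646.018 µm

In µm:
  0.1198 mm = 0.1198 × 10^3 µm = 119.8
  517800 nm = 517800 × 10^-3 µm = 517.8
  0.008418 mm = 0.008418 × 10^3 µm = 8.418
Sum: 119.8 + 517.8 + 8.418 = 646.018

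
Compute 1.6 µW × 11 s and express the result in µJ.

17.6 µJ

1.6 × 10^-6 × 11 = 17.6 × 10^-6 J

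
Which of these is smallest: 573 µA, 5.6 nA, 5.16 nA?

573 µA = 0.000573 A
5.6 nA = 0.0000000056 A
5.16 nA = 0.00000000516 A

5.16 nA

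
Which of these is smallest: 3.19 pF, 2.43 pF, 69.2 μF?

2.43 pF

3.19 pF = 0.00000000000319 F
2.43 pF = 0.00000000000243 F
69.2 μF = 0.0000692 F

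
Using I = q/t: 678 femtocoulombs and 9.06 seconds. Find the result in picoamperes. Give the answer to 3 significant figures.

0.0748 picoamperes

(678 × 10⁻¹⁵) / (9.06) = 74.834 × 10⁻¹⁵ A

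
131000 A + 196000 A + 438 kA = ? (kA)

In kA:
  131000 A = 131000 × 10^-3 kA = 131
  196000 A = 196000 × 10^-3 kA = 196
  438 kA → 438
Sum: 131 + 196 + 438 = 765

765 kA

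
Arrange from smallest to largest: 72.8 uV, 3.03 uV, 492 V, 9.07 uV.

3.03 uV < 9.07 uV < 72.8 uV < 492 V

72.8 uV = 0.0000728 V
3.03 uV = 0.00000303 V
492 V = 492 V
9.07 uV = 0.00000907 V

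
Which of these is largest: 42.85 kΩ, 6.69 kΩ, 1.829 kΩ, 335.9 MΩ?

42.85 kΩ = 42850 Ω
6.69 kΩ = 6690 Ω
1.829 kΩ = 1829 Ω
335.9 MΩ = 335900000 Ω

335.9 MΩ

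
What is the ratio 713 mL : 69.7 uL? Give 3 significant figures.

(713 × 10⁻³) / (69.7 × 10⁻⁶) = 10.23 × 10³

10200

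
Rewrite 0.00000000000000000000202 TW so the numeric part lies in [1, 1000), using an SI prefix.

= 2.02e-9 W; 1e-9 is nano.

2.02 nW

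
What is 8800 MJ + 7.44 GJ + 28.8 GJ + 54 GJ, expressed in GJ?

99.04 GJ

In GJ:
  8800 MJ = 8800e-3 GJ = 8.8
  7.44 GJ → 7.44
  28.8 GJ → 28.8
  54 GJ → 54
Sum: 8.8 + 7.44 + 28.8 + 54 = 99.04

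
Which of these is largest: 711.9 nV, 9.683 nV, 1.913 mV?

1.913 mV

711.9 nV = 0.0000007119 V
9.683 nV = 0.000000009683 V
1.913 mV = 0.001913 V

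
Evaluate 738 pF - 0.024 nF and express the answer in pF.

714 pF

In pF:
  738 pF → 738
  0.024 nF = 0.024 × 10³ pF = 24
Difference: 738 - 24 = 714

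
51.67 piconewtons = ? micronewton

pico = 10⁻¹², micro = 10⁻⁶; factor is 10⁻⁶.
51.67 × 10⁻⁶ = 0.00005167

0.00005167 micronewtons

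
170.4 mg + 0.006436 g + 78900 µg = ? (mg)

In mg:
  170.4 mg → 170.4
  0.006436 g = 0.006436 × 10³ mg = 6.436
  78900 µg = 78900 × 10⁻³ mg = 78.9
Sum: 170.4 + 6.436 + 78.9 = 255.736

255.736 mg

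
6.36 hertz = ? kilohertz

0.00636 kilohertz

(no prefix) = 10^0, kilo = 10^3; factor is 10^-3.
6.36 × 10^-3 = 0.00636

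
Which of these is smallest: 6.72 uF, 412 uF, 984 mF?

6.72 uF = 0.00000672 F
412 uF = 0.000412 F
984 mF = 0.984 F

6.72 uF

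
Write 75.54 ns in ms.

nano = 10⁻⁹, milli = 10⁻³; factor is 10⁻⁶.
75.54 × 10⁻⁶ = 0.00007554

0.00007554 ms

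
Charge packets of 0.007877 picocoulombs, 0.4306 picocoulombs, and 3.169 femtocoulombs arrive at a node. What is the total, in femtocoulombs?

In femtocoulombs:
  0.007877 picocoulombs = 0.007877e3 femtocoulombs = 7.877
  0.4306 picocoulombs = 0.4306e3 femtocoulombs = 430.6
  3.169 femtocoulombs → 3.169
Sum: 7.877 + 430.6 + 3.169 = 441.646

441.646 femtocoulombs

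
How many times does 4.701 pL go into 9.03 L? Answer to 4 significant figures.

(9.03) / (4.701e-12) = 1.9209e12

1921000000000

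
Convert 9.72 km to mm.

kilo = 10³, milli = 10⁻³; factor is 10⁶.
9.72 × 10⁶ = 9720000

9720000 mm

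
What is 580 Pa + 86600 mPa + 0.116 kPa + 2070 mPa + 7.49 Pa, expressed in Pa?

792.16 Pa

In Pa:
  580 Pa → 580
  86600 mPa = 86600e-3 Pa = 86.6
  0.116 kPa = 0.116e3 Pa = 116
  2070 mPa = 2070e-3 Pa = 2.07
  7.49 Pa → 7.49
Sum: 580 + 86.6 + 116 + 2.07 + 7.49 = 792.16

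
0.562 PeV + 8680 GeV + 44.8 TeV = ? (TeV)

In TeV:
  0.562 PeV = 0.562e3 TeV = 562
  8680 GeV = 8680e-3 TeV = 8.68
  44.8 TeV → 44.8
Sum: 562 + 8.68 + 44.8 = 615.48

615.48 TeV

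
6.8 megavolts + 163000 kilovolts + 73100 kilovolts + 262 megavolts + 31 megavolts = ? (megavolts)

535.9 megavolts

In megavolts:
  6.8 megavolts → 6.8
  163000 kilovolts = 163000 × 10⁻³ megavolts = 163
  73100 kilovolts = 73100 × 10⁻³ megavolts = 73.1
  262 megavolts → 262
  31 megavolts → 31
Sum: 6.8 + 163 + 73.1 + 262 + 31 = 535.9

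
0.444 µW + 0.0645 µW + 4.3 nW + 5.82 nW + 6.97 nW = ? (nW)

In nW:
  0.444 µW = 0.444e3 nW = 444
  0.0645 µW = 0.0645e3 nW = 64.5
  4.3 nW → 4.3
  5.82 nW → 5.82
  6.97 nW → 6.97
Sum: 444 + 64.5 + 4.3 + 5.82 + 6.97 = 525.59

525.59 nW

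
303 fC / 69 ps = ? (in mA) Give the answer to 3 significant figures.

(303 × 10^-15) / (69 × 10^-12) = 4.3913 × 10^-3 A

4.39 mA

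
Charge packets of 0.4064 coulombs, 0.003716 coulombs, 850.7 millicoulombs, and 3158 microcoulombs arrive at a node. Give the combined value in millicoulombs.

1263.974 millicoulombs

In millicoulombs:
  0.4064 coulombs = 0.4064 × 10^3 millicoulombs = 406.4
  0.003716 coulombs = 0.003716 × 10^3 millicoulombs = 3.716
  850.7 millicoulombs → 850.7
  3158 microcoulombs = 3158 × 10^-3 millicoulombs = 3.158
Sum: 406.4 + 3.716 + 850.7 + 3.158 = 1263.974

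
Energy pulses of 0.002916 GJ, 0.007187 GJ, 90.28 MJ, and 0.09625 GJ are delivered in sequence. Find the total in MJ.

196.633 MJ

In MJ:
  0.002916 GJ = 0.002916e3 MJ = 2.916
  0.007187 GJ = 0.007187e3 MJ = 7.187
  90.28 MJ → 90.28
  0.09625 GJ = 0.09625e3 MJ = 96.25
Sum: 2.916 + 7.187 + 90.28 + 96.25 = 196.633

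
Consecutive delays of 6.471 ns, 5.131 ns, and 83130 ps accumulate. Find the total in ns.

In ns:
  6.471 ns → 6.471
  5.131 ns → 5.131
  83130 ps = 83130 × 10^-3 ns = 83.13
Sum: 6.471 + 5.131 + 83.13 = 94.732

94.732 ns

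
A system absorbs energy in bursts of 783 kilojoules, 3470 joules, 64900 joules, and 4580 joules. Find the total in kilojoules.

855.95 kilojoules

In kilojoules:
  783 kilojoules → 783
  3470 joules = 3470 × 10^-3 kilojoules = 3.47
  64900 joules = 64900 × 10^-3 kilojoules = 64.9
  4580 joules = 4580 × 10^-3 kilojoules = 4.58
Sum: 783 + 3.47 + 64.9 + 4.58 = 855.95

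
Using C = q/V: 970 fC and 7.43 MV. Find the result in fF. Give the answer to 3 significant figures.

(970e-15) / (7.43e6) = 130.55e-21 F

0.000131 fF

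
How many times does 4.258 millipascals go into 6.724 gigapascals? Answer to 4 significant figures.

(6.724 × 10⁹) / (4.258 × 10⁻³) = 1.5791 × 10¹²

1579000000000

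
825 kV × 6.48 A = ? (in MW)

5.346 MW

825e3 × 6.48 = 5346e3 W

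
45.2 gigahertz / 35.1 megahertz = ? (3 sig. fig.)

1290

(45.2 × 10⁹) / (35.1 × 10⁶) = 1.288 × 10³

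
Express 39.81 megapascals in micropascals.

mega = 1e6, micro = 1e-6; factor is 1e12.
39.81 × 1e12 = 39810000000000

39810000000000 micropascals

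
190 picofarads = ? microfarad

0.00019 microfarads

pico = 10^-12, micro = 10^-6; factor is 10^-6.
190 × 10^-6 = 0.00019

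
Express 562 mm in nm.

562000000 nm

milli = 1e-3, nano = 1e-9; factor is 1e6.
562 × 1e6 = 562000000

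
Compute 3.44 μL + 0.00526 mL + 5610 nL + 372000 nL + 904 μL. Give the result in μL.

1290.31 μL

In μL:
  3.44 μL → 3.44
  0.00526 mL = 0.00526e3 μL = 5.26
  5610 nL = 5610e-3 μL = 5.61
  372000 nL = 372000e-3 μL = 372
  904 μL → 904
Sum: 3.44 + 5.26 + 5.61 + 372 + 904 = 1290.31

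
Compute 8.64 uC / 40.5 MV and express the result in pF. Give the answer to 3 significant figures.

(8.64 × 10^-6) / (40.5 × 10^6) = 0.21333 × 10^-12 F

0.213 pF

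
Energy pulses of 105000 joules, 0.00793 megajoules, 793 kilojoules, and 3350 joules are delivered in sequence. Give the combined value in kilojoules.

In kilojoules:
  105000 joules = 105000 × 10⁻³ kilojoules = 105
  0.00793 megajoules = 0.00793 × 10³ kilojoules = 7.93
  793 kilojoules → 793
  3350 joules = 3350 × 10⁻³ kilojoules = 3.35
Sum: 105 + 7.93 + 793 + 3.35 = 909.28

909.28 kilojoules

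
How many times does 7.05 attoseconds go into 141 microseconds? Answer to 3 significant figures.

(141e-6) / (7.05e-18) = 20e12

20000000000000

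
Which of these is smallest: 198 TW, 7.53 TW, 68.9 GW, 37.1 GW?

198 TW = 198000000000000 W
7.53 TW = 7530000000000 W
68.9 GW = 68900000000 W
37.1 GW = 37100000000 W

37.1 GW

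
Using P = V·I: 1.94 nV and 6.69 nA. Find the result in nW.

1.94 × 10^-9 × 6.69 × 10^-9 = 12.9786 × 10^-18 W

0.0000000129786 nW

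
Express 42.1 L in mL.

(no prefix) = 10⁰, milli = 10⁻³; factor is 10³.
42.1 × 10³ = 42100

42100 mL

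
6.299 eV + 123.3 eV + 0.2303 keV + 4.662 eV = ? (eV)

364.561 eV

In eV:
  6.299 eV → 6.299
  123.3 eV → 123.3
  0.2303 keV = 0.2303 × 10³ eV = 230.3
  4.662 eV → 4.662
Sum: 6.299 + 123.3 + 230.3 + 4.662 = 364.561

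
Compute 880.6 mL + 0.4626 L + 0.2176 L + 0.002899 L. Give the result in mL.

1563.699 mL

In mL:
  880.6 mL → 880.6
  0.4626 L = 0.4626 × 10^3 mL = 462.6
  0.2176 L = 0.2176 × 10^3 mL = 217.6
  0.002899 L = 0.002899 × 10^3 mL = 2.899
Sum: 880.6 + 462.6 + 217.6 + 2.899 = 1563.699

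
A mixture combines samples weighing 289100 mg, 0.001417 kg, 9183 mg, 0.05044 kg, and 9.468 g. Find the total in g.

359.608 g

In g:
  289100 mg = 289100e-3 g = 289.1
  0.001417 kg = 0.001417e3 g = 1.417
  9183 mg = 9183e-3 g = 9.183
  0.05044 kg = 0.05044e3 g = 50.44
  9.468 g → 9.468
Sum: 289.1 + 1.417 + 9.183 + 50.44 + 9.468 = 359.608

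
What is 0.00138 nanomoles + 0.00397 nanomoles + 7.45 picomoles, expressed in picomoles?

12.8 picomoles

In picomoles:
  0.00138 nanomoles = 0.00138e3 picomoles = 1.38
  0.00397 nanomoles = 0.00397e3 picomoles = 3.97
  7.45 picomoles → 7.45
Sum: 1.38 + 3.97 + 7.45 = 12.8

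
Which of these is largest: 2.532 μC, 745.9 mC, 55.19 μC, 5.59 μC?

745.9 mC

2.532 μC = 0.000002532 C
745.9 mC = 0.7459 C
55.19 μC = 0.00005519 C
5.59 μC = 0.00000559 C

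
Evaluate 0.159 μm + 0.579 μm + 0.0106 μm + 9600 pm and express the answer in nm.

758.2 nm

In nm:
  0.159 μm = 0.159 × 10³ nm = 159
  0.579 μm = 0.579 × 10³ nm = 579
  0.0106 μm = 0.0106 × 10³ nm = 10.6
  9600 pm = 9600 × 10⁻³ nm = 9.6
Sum: 159 + 579 + 10.6 + 9.6 = 758.2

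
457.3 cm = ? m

4.573 m

centi = 1e-2, (no prefix) = 1e0; factor is 1e-2.
457.3 × 1e-2 = 4.573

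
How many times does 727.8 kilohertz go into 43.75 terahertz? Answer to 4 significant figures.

(43.75 × 10¹²) / (727.8 × 10³) = 0.060113 × 10⁹

60110000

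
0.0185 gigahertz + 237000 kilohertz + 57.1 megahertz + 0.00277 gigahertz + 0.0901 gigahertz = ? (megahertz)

405.47 megahertz

In megahertz:
  0.0185 gigahertz = 0.0185e3 megahertz = 18.5
  237000 kilohertz = 237000e-3 megahertz = 237
  57.1 megahertz → 57.1
  0.00277 gigahertz = 0.00277e3 megahertz = 2.77
  0.0901 gigahertz = 0.0901e3 megahertz = 90.1
Sum: 18.5 + 237 + 57.1 + 2.77 + 90.1 = 405.47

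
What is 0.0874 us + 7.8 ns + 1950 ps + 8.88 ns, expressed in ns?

In ns:
  0.0874 us = 0.0874e3 ns = 87.4
  7.8 ns → 7.8
  1950 ps = 1950e-3 ns = 1.95
  8.88 ns → 8.88
Sum: 87.4 + 7.8 + 1.95 + 8.88 = 106.03

106.03 ns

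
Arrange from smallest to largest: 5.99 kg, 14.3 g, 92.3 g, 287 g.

5.99 kg = 5990 g
14.3 g = 14.3 g
92.3 g = 92.3 g
287 g = 287 g

14.3 g < 92.3 g < 287 g < 5.99 kg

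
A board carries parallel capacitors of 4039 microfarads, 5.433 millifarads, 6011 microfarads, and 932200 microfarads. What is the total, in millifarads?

In millifarads:
  4039 microfarads = 4039 × 10^-3 millifarads = 4.039
  5.433 millifarads → 5.433
  6011 microfarads = 6011 × 10^-3 millifarads = 6.011
  932200 microfarads = 932200 × 10^-3 millifarads = 932.2
Sum: 4.039 + 5.433 + 6.011 + 932.2 = 947.683

947.683 millifarads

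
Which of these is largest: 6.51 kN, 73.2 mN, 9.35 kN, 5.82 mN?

6.51 kN = 6510 N
73.2 mN = 0.0732 N
9.35 kN = 9350 N
5.82 mN = 0.00582 N

9.35 kN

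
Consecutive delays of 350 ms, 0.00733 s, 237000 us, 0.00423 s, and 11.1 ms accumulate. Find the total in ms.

609.66 ms

In ms:
  350 ms → 350
  0.00733 s = 0.00733 × 10^3 ms = 7.33
  237000 us = 237000 × 10^-3 ms = 237
  0.00423 s = 0.00423 × 10^3 ms = 4.23
  11.1 ms → 11.1
Sum: 350 + 7.33 + 237 + 4.23 + 11.1 = 609.66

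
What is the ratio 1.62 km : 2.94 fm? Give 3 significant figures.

(1.62 × 10³) / (2.94 × 10⁻¹⁵) = 0.551 × 10¹⁸

551000000000000000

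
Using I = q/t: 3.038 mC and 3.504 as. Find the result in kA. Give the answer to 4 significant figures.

(3.038 × 10⁻³) / (3.504 × 10⁻¹⁸) = 0.867009 × 10¹⁵ A

867000000000 kA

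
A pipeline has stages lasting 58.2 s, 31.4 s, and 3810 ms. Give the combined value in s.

In s:
  58.2 s → 58.2
  31.4 s → 31.4
  3810 ms = 3810e-3 s = 3.81
Sum: 58.2 + 31.4 + 3.81 = 93.41

93.41 s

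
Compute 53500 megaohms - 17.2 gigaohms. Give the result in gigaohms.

In gigaohms:
  53500 megaohms = 53500e-3 gigaohms = 53.5
  17.2 gigaohms → 17.2
Difference: 53.5 - 17.2 = 36.3

36.3 gigaohms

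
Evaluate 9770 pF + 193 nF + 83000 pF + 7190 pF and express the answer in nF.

In nF:
  9770 pF = 9770e-3 nF = 9.77
  193 nF → 193
  83000 pF = 83000e-3 nF = 83
  7190 pF = 7190e-3 nF = 7.19
Sum: 9.77 + 193 + 83 + 7.19 = 292.96

292.96 nF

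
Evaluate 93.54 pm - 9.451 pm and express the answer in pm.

In pm:
  93.54 pm → 93.54
  9.451 pm → 9.451
Difference: 93.54 - 9.451 = 84.089

84.089 pm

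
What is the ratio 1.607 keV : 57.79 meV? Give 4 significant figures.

27810

(1.607 × 10^3) / (57.79 × 10^-3) = 0.027808 × 10^6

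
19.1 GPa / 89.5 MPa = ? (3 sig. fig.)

(19.1 × 10⁹) / (89.5 × 10⁶) = 0.2134 × 10³

213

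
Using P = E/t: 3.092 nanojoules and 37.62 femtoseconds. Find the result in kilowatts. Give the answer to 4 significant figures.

(3.092 × 10⁻⁹) / (37.62 × 10⁻¹⁵) = 0.0821903 × 10⁶ W

82.19 kilowatts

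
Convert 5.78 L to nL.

(no prefix) = 10⁰, nano = 10⁻⁹; factor is 10⁹.
5.78 × 10⁹ = 5780000000

5780000000 nL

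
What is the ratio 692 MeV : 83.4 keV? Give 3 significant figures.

(692 × 10^6) / (83.4 × 10^3) = 8.297 × 10^3

8300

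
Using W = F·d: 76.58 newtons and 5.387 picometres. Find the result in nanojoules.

76.58 × 5.387 × 10⁻¹² = 412.53646 × 10⁻¹² J

0.41253646 nanojoules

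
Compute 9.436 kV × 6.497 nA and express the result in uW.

61.305692 uW

9.436e3 × 6.497e-9 = 61.305692e-6 W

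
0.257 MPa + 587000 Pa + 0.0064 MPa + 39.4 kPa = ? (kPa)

889.8 kPa

In kPa:
  0.257 MPa = 0.257e3 kPa = 257
  587000 Pa = 587000e-3 kPa = 587
  0.0064 MPa = 0.0064e3 kPa = 6.4
  39.4 kPa → 39.4
Sum: 257 + 587 + 6.4 + 39.4 = 889.8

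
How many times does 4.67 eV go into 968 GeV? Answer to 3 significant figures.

(968 × 10⁹) / (4.67) = 207.3 × 10⁹

207000000000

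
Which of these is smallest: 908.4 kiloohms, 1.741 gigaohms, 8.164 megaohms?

908.4 kiloohms

908.4 kiloohms = 908400 ohms
1.741 gigaohms = 1741000000 ohms
8.164 megaohms = 8164000 ohms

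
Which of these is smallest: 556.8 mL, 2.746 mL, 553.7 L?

2.746 mL

556.8 mL = 0.5568 L
2.746 mL = 0.002746 L
553.7 L = 553.7 L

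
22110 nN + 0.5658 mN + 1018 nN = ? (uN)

588.928 uN

In uN:
  22110 nN = 22110e-3 uN = 22.11
  0.5658 mN = 0.5658e3 uN = 565.8
  1018 nN = 1018e-3 uN = 1.018
Sum: 22.11 + 565.8 + 1.018 = 588.928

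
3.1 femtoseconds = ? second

femto = 10⁻¹⁵, (no prefix) = 10⁰; factor is 10⁻¹⁵.
3.1 × 10⁻¹⁵ = 0.0000000000000031

0.0000000000000031 seconds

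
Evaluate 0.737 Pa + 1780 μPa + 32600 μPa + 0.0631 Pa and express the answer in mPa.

In mPa:
  0.737 Pa = 0.737 × 10³ mPa = 737
  1780 μPa = 1780 × 10⁻³ mPa = 1.78
  32600 μPa = 32600 × 10⁻³ mPa = 32.6
  0.0631 Pa = 0.0631 × 10³ mPa = 63.1
Sum: 737 + 1.78 + 32.6 + 63.1 = 834.48

834.48 mPa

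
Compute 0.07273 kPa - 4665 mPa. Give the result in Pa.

In Pa:
  0.07273 kPa = 0.07273e3 Pa = 72.73
  4665 mPa = 4665e-3 Pa = 4.665
Difference: 72.73 - 4.665 = 68.065

68.065 Pa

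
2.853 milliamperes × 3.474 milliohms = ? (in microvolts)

2.853 × 10⁻³ × 3.474 × 10⁻³ = 9.911322 × 10⁻⁶ V

9.911322 microvolts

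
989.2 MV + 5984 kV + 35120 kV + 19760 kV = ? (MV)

1050.064 MV

In MV:
  989.2 MV → 989.2
  5984 kV = 5984 × 10^-3 MV = 5.984
  35120 kV = 35120 × 10^-3 MV = 35.12
  19760 kV = 19760 × 10^-3 MV = 19.76
Sum: 989.2 + 5.984 + 35.12 + 19.76 = 1050.064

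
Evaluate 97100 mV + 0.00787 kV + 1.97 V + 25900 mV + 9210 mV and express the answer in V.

In V:
  97100 mV = 97100 × 10⁻³ V = 97.1
  0.00787 kV = 0.00787 × 10³ V = 7.87
  1.97 V → 1.97
  25900 mV = 25900 × 10⁻³ V = 25.9
  9210 mV = 9210 × 10⁻³ V = 9.21
Sum: 97.1 + 7.87 + 1.97 + 25.9 + 9.21 = 142.05

142.05 V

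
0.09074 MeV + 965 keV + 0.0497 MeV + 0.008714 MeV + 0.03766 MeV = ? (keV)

1151.814 keV

In keV:
  0.09074 MeV = 0.09074 × 10^3 keV = 90.74
  965 keV → 965
  0.0497 MeV = 0.0497 × 10^3 keV = 49.7
  0.008714 MeV = 0.008714 × 10^3 keV = 8.714
  0.03766 MeV = 0.03766 × 10^3 keV = 37.66
Sum: 90.74 + 965 + 49.7 + 8.714 + 37.66 = 1151.814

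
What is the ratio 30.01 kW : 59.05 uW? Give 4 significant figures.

(30.01e3) / (59.05e-6) = 0.50821e9

508200000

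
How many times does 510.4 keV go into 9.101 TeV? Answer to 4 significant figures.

(9.101e12) / (510.4e3) = 0.017831e9

17830000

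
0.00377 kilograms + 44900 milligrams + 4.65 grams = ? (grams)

In grams:
  0.00377 kilograms = 0.00377 × 10^3 grams = 3.77
  44900 milligrams = 44900 × 10^-3 grams = 44.9
  4.65 grams → 4.65
Sum: 3.77 + 44.9 + 4.65 = 53.32

53.32 grams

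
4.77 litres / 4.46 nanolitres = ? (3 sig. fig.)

(4.77) / (4.46e-9) = 1.07e9

1070000000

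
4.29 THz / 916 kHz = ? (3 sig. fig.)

(4.29 × 10^12) / (916 × 10^3) = 0.004683 × 10^9

4680000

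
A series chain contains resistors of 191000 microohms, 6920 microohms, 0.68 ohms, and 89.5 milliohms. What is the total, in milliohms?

967.42 milliohms

In milliohms:
  191000 microohms = 191000 × 10^-3 milliohms = 191
  6920 microohms = 6920 × 10^-3 milliohms = 6.92
  0.68 ohms = 0.68 × 10^3 milliohms = 680
  89.5 milliohms → 89.5
Sum: 191 + 6.92 + 680 + 89.5 = 967.42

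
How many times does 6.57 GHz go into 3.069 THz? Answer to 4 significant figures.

467.1

(3.069 × 10^12) / (6.57 × 10^9) = 0.46712 × 10^3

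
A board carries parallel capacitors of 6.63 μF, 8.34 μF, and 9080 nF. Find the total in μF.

In μF:
  6.63 μF → 6.63
  8.34 μF → 8.34
  9080 nF = 9080 × 10⁻³ μF = 9.08
Sum: 6.63 + 8.34 + 9.08 = 24.05

24.05 μF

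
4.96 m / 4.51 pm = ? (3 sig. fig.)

1100000000000

(4.96) / (4.51 × 10⁻¹²) = 1.1 × 10¹²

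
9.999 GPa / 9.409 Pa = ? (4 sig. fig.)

(9.999 × 10^9) / (9.409) = 1.0627 × 10^9

1063000000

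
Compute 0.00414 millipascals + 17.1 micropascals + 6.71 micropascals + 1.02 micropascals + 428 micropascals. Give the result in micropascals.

456.97 micropascals

In micropascals:
  0.00414 millipascals = 0.00414e3 micropascals = 4.14
  17.1 micropascals → 17.1
  6.71 micropascals → 6.71
  1.02 micropascals → 1.02
  428 micropascals → 428
Sum: 4.14 + 17.1 + 6.71 + 1.02 + 428 = 456.97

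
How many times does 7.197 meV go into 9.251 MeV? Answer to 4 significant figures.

(9.251 × 10^6) / (7.197 × 10^-3) = 1.2854 × 10^9

1285000000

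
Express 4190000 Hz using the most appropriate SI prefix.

4.19 MHz

= 4.19 × 10⁶ Hz; 10⁶ is mega.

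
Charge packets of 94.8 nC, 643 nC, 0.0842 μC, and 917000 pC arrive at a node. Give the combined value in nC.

In nC:
  94.8 nC → 94.8
  643 nC → 643
  0.0842 μC = 0.0842 × 10^3 nC = 84.2
  917000 pC = 917000 × 10^-3 nC = 917
Sum: 94.8 + 643 + 84.2 + 917 = 1739

1739 nC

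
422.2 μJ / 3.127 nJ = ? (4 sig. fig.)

(422.2 × 10^-6) / (3.127 × 10^-9) = 135.02 × 10^3

135000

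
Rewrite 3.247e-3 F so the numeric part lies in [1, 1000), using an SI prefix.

= 3.247e-3 F; 1e-3 is milli.

3.247 mF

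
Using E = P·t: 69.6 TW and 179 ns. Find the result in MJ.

12.4584 MJ

69.6 × 10¹² × 179 × 10⁻⁹ = 12458.4 × 10³ J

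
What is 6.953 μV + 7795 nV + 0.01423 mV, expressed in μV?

In μV:
  6.953 μV → 6.953
  7795 nV = 7795e-3 μV = 7.795
  0.01423 mV = 0.01423e3 μV = 14.23
Sum: 6.953 + 7.795 + 14.23 = 28.978

28.978 μV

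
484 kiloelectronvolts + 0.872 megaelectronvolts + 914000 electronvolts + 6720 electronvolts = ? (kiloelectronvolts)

2276.72 kiloelectronvolts

In kiloelectronvolts:
  484 kiloelectronvolts → 484
  0.872 megaelectronvolts = 0.872 × 10^3 kiloelectronvolts = 872
  914000 electronvolts = 914000 × 10^-3 kiloelectronvolts = 914
  6720 electronvolts = 6720 × 10^-3 kiloelectronvolts = 6.72
Sum: 484 + 872 + 914 + 6.72 = 2276.72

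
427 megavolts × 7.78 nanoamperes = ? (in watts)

3.32206 watts

427 × 10⁶ × 7.78 × 10⁻⁹ = 3322.06 × 10⁻³ W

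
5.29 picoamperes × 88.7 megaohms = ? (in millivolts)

5.29 × 10^-12 × 88.7 × 10^6 = 469.223 × 10^-6 V

0.469223 millivolts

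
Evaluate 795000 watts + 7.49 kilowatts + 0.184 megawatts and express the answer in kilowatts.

In kilowatts:
  795000 watts = 795000 × 10^-3 kilowatts = 795
  7.49 kilowatts → 7.49
  0.184 megawatts = 0.184 × 10^3 kilowatts = 184
Sum: 795 + 7.49 + 184 = 986.49

986.49 kilowatts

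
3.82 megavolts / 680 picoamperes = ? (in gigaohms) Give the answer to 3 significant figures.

(3.82 × 10⁶) / (680 × 10⁻¹²) = 0.0056176 × 10¹⁸ Ω

5620000 gigaohms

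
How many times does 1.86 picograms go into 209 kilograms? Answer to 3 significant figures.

112000000000000000

(209e3) / (1.86e-12) = 112.4e15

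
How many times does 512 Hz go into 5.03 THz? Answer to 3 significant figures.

(5.03 × 10^12) / (512) = 0.009824 × 10^12

9820000000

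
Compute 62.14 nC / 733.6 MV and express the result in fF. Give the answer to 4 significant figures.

(62.14 × 10^-9) / (733.6 × 10^6) = 0.0847056 × 10^-15 F

0.08471 fF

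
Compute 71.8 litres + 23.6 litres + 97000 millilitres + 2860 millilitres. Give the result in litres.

In litres:
  71.8 litres → 71.8
  23.6 litres → 23.6
  97000 millilitres = 97000e-3 litres = 97
  2860 millilitres = 2860e-3 litres = 2.86
Sum: 71.8 + 23.6 + 97 + 2.86 = 195.26

195.26 litres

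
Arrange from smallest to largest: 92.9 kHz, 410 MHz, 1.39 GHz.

92.9 kHz = 92900 Hz
410 MHz = 410000000 Hz
1.39 GHz = 1390000000 Hz

92.9 kHz < 410 MHz < 1.39 GHz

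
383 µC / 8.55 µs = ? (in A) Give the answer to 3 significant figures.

44.8 A

(383 × 10⁻⁶) / (8.55 × 10⁻⁶) = 44.795 A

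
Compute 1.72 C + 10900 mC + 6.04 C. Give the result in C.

18.66 C

In C:
  1.72 C → 1.72
  10900 mC = 10900 × 10⁻³ C = 10.9
  6.04 C → 6.04
Sum: 1.72 + 10.9 + 6.04 = 18.66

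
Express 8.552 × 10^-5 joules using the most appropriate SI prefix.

= 85.52 × 10^-6 joules; 10^-6 is micro.

85.52 microjoules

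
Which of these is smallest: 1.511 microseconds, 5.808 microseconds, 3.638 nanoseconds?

3.638 nanoseconds

1.511 microseconds = 0.000001511 seconds
5.808 microseconds = 0.000005808 seconds
3.638 nanoseconds = 0.000000003638 seconds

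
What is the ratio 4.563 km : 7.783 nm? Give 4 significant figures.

586300000000

(4.563 × 10³) / (7.783 × 10⁻⁹) = 0.58628 × 10¹²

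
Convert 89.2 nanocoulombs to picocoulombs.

nano = 1e-9, pico = 1e-12; factor is 1e3.
89.2 × 1e3 = 89200

89200 picocoulombs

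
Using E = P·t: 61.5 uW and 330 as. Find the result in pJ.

0.000000020295 pJ

61.5 × 10⁻⁶ × 330 × 10⁻¹⁸ = 20295 × 10⁻²⁴ J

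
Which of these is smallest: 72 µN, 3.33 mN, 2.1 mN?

72 µN

72 µN = 0.000072 N
3.33 mN = 0.00333 N
2.1 mN = 0.0021 N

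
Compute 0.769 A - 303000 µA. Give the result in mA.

466 mA

In mA:
  0.769 A = 0.769e3 mA = 769
  303000 µA = 303000e-3 mA = 303
Difference: 769 - 303 = 466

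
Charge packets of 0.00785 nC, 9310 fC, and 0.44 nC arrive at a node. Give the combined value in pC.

In pC:
  0.00785 nC = 0.00785e3 pC = 7.85
  9310 fC = 9310e-3 pC = 9.31
  0.44 nC = 0.44e3 pC = 440
Sum: 7.85 + 9.31 + 440 = 457.16

457.16 pC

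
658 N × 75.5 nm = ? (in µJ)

658 × 75.5 × 10^-9 = 49679 × 10^-9 J

49.679 µJ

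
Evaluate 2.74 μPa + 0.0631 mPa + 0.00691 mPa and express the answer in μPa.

In μPa:
  2.74 μPa → 2.74
  0.0631 mPa = 0.0631e3 μPa = 63.1
  0.00691 mPa = 0.00691e3 μPa = 6.91
Sum: 2.74 + 63.1 + 6.91 = 72.75

72.75 μPa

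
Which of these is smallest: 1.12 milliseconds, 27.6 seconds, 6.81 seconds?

1.12 milliseconds = 0.00112 seconds
27.6 seconds = 27.6 seconds
6.81 seconds = 6.81 seconds

1.12 milliseconds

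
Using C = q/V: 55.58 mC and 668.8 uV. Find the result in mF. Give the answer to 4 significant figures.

83100 mF

(55.58 × 10⁻³) / (668.8 × 10⁻⁶) = 0.0831041 × 10³ F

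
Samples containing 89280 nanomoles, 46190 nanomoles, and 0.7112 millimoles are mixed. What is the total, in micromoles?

In micromoles:
  89280 nanomoles = 89280e-3 micromoles = 89.28
  46190 nanomoles = 46190e-3 micromoles = 46.19
  0.7112 millimoles = 0.7112e3 micromoles = 711.2
Sum: 89.28 + 46.19 + 711.2 = 846.67

846.67 micromoles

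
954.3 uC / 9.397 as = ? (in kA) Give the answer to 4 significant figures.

101600000000 kA

(954.3 × 10^-6) / (9.397 × 10^-18) = 101.554 × 10^12 A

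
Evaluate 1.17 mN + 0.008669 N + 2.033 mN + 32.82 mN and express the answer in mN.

44.692 mN

In mN:
  1.17 mN → 1.17
  0.008669 N = 0.008669e3 mN = 8.669
  2.033 mN → 2.033
  32.82 mN → 32.82
Sum: 1.17 + 8.669 + 2.033 + 32.82 = 44.692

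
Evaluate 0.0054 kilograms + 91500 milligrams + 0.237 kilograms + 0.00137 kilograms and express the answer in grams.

In grams:
  0.0054 kilograms = 0.0054 × 10^3 grams = 5.4
  91500 milligrams = 91500 × 10^-3 grams = 91.5
  0.237 kilograms = 0.237 × 10^3 grams = 237
  0.00137 kilograms = 0.00137 × 10^3 grams = 1.37
Sum: 5.4 + 91.5 + 237 + 1.37 = 335.27

335.27 grams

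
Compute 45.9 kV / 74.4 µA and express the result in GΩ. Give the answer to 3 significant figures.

(45.9 × 10³) / (74.4 × 10⁻⁶) = 0.61694 × 10⁹ Ω

0.617 GΩ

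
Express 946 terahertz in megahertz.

tera = 1e12, mega = 1e6; factor is 1e6.
946 × 1e6 = 946000000

946000000 megahertz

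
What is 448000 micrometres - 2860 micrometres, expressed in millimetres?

445.14 millimetres

In millimetres:
  448000 micrometres = 448000 × 10⁻³ millimetres = 448
  2860 micrometres = 2860 × 10⁻³ millimetres = 2.86
Difference: 448 - 2.86 = 445.14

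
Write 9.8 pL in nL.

0.0098 nL

pico = 10^-12, nano = 10^-9; factor is 10^-3.
9.8 × 10^-3 = 0.0098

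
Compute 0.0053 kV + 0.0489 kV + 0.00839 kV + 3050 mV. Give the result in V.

65.64 V

In V:
  0.0053 kV = 0.0053 × 10^3 V = 5.3
  0.0489 kV = 0.0489 × 10^3 V = 48.9
  0.00839 kV = 0.00839 × 10^3 V = 8.39
  3050 mV = 3050 × 10^-3 V = 3.05
Sum: 5.3 + 48.9 + 8.39 + 3.05 = 65.64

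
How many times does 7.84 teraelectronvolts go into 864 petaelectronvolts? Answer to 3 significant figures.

(864e15) / (7.84e12) = 110.2e3

110000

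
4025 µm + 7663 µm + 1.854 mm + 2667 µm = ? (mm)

16.209 mm

In mm:
  4025 µm = 4025 × 10^-3 mm = 4.025
  7663 µm = 7663 × 10^-3 mm = 7.663
  1.854 mm → 1.854
  2667 µm = 2667 × 10^-3 mm = 2.667
Sum: 4.025 + 7.663 + 1.854 + 2.667 = 16.209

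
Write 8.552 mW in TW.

milli = 10^-3, tera = 10^12; factor is 10^-15.
8.552 × 10^-15 = 0.000000000000008552

0.000000000000008552 TW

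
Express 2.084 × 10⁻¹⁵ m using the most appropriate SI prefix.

2.084 fm

= 2.084 × 10⁻¹⁵ m; 10⁻¹⁵ is femto.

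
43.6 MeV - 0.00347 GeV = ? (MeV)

40.13 MeV

In MeV:
  43.6 MeV → 43.6
  0.00347 GeV = 0.00347e3 MeV = 3.47
Difference: 43.6 - 3.47 = 40.13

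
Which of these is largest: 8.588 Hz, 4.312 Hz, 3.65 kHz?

3.65 kHz

8.588 Hz = 8.588 Hz
4.312 Hz = 4.312 Hz
3.65 kHz = 3650 Hz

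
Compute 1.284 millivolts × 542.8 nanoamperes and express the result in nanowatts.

0.6969552 nanowatts

1.284 × 10⁻³ × 542.8 × 10⁻⁹ = 696.9552 × 10⁻¹² W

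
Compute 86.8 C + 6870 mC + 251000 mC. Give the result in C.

344.67 C

In C:
  86.8 C → 86.8
  6870 mC = 6870 × 10⁻³ C = 6.87
  251000 mC = 251000 × 10⁻³ C = 251
Sum: 86.8 + 6.87 + 251 = 344.67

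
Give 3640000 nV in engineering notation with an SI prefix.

= 3.64 × 10^-3 V; 10^-3 is milli.

3.64 mV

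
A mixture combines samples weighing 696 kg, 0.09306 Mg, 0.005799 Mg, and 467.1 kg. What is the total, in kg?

1261.959 kg

In kg:
  696 kg → 696
  0.09306 Mg = 0.09306 × 10³ kg = 93.06
  0.005799 Mg = 0.005799 × 10³ kg = 5.799
  467.1 kg → 467.1
Sum: 696 + 93.06 + 5.799 + 467.1 = 1261.959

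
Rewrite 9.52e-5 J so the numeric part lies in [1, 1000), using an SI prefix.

= 95.2e-6 J; 1e-6 is micro.

95.2 μJ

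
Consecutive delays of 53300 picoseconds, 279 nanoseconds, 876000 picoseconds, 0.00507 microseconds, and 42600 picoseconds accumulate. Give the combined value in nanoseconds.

1255.97 nanoseconds

In nanoseconds:
  53300 picoseconds = 53300 × 10⁻³ nanoseconds = 53.3
  279 nanoseconds → 279
  876000 picoseconds = 876000 × 10⁻³ nanoseconds = 876
  0.00507 microseconds = 0.00507 × 10³ nanoseconds = 5.07
  42600 picoseconds = 42600 × 10⁻³ nanoseconds = 42.6
Sum: 53.3 + 279 + 876 + 5.07 + 42.6 = 1255.97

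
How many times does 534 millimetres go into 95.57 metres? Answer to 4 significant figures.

(95.57) / (534 × 10⁻³) = 0.17897 × 10³

179.0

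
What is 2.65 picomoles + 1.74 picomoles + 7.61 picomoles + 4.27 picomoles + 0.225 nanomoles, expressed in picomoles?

241.27 picomoles

In picomoles:
  2.65 picomoles → 2.65
  1.74 picomoles → 1.74
  7.61 picomoles → 7.61
  4.27 picomoles → 4.27
  0.225 nanomoles = 0.225e3 picomoles = 225
Sum: 2.65 + 1.74 + 7.61 + 4.27 + 225 = 241.27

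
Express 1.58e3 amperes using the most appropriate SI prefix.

= 1.58e3 amperes; 1e3 is kilo.

1.58 kiloamperes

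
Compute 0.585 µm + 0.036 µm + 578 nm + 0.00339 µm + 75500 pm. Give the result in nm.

In nm:
  0.585 µm = 0.585e3 nm = 585
  0.036 µm = 0.036e3 nm = 36
  578 nm → 578
  0.00339 µm = 0.00339e3 nm = 3.39
  75500 pm = 75500e-3 nm = 75.5
Sum: 585 + 36 + 578 + 3.39 + 75.5 = 1277.89

1277.89 nm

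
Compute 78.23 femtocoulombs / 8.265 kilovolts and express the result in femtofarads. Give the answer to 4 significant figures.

(78.23 × 10^-15) / (8.265 × 10^3) = 9.46521 × 10^-18 F

0.009465 femtofarads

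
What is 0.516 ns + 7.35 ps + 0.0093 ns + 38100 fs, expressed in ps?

In ps:
  0.516 ns = 0.516 × 10³ ps = 516
  7.35 ps → 7.35
  0.0093 ns = 0.0093 × 10³ ps = 9.3
  38100 fs = 38100 × 10⁻³ ps = 38.1
Sum: 516 + 7.35 + 9.3 + 38.1 = 570.75

570.75 ps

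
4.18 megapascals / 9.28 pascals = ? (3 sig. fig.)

450000

(4.18 × 10⁶) / (9.28) = 0.4504 × 10⁶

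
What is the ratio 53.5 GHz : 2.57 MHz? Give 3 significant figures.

20800

(53.5 × 10^9) / (2.57 × 10^6) = 20.82 × 10^3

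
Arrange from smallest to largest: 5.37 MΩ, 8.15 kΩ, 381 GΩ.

5.37 MΩ = 5370000 Ω
8.15 kΩ = 8150 Ω
381 GΩ = 381000000000 Ω

8.15 kΩ < 5.37 MΩ < 381 GΩ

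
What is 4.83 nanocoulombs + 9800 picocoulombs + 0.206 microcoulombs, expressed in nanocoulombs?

In nanocoulombs:
  4.83 nanocoulombs → 4.83
  9800 picocoulombs = 9800 × 10⁻³ nanocoulombs = 9.8
  0.206 microcoulombs = 0.206 × 10³ nanocoulombs = 206
Sum: 4.83 + 9.8 + 206 = 220.63

220.63 nanocoulombs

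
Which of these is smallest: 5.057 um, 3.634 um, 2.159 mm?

3.634 um

5.057 um = 0.000005057 m
3.634 um = 0.000003634 m
2.159 mm = 0.002159 m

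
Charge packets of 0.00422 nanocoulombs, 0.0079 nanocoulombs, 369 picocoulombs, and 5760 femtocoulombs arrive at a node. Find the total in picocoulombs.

386.88 picocoulombs

In picocoulombs:
  0.00422 nanocoulombs = 0.00422 × 10^3 picocoulombs = 4.22
  0.0079 nanocoulombs = 0.0079 × 10^3 picocoulombs = 7.9
  369 picocoulombs → 369
  5760 femtocoulombs = 5760 × 10^-3 picocoulombs = 5.76
Sum: 4.22 + 7.9 + 369 + 5.76 = 386.88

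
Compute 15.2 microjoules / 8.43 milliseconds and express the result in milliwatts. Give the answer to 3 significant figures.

(15.2 × 10^-6) / (8.43 × 10^-3) = 1.8031 × 10^-3 W

1.80 milliwatts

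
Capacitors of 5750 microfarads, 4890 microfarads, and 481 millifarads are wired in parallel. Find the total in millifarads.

In millifarads:
  5750 microfarads = 5750 × 10^-3 millifarads = 5.75
  4890 microfarads = 4890 × 10^-3 millifarads = 4.89
  481 millifarads → 481
Sum: 5.75 + 4.89 + 481 = 491.64

491.64 millifarads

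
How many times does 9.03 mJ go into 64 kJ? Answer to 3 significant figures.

7090000

(64 × 10³) / (9.03 × 10⁻³) = 7.087 × 10⁶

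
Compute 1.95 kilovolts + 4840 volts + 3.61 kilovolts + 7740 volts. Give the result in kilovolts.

In kilovolts:
  1.95 kilovolts → 1.95
  4840 volts = 4840e-3 kilovolts = 4.84
  3.61 kilovolts → 3.61
  7740 volts = 7740e-3 kilovolts = 7.74
Sum: 1.95 + 4.84 + 3.61 + 7.74 = 18.14

18.14 kilovolts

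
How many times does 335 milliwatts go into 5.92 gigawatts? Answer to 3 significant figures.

(5.92 × 10⁹) / (335 × 10⁻³) = 0.01767 × 10¹²

17700000000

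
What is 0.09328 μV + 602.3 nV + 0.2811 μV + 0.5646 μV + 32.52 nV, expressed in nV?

In nV:
  0.09328 μV = 0.09328 × 10³ nV = 93.28
  602.3 nV → 602.3
  0.2811 μV = 0.2811 × 10³ nV = 281.1
  0.5646 μV = 0.5646 × 10³ nV = 564.6
  32.52 nV → 32.52
Sum: 93.28 + 602.3 + 281.1 + 564.6 + 32.52 = 1573.8

1573.8 nV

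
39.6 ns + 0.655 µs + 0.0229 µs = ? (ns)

717.5 ns

In ns:
  39.6 ns → 39.6
  0.655 µs = 0.655e3 ns = 655
  0.0229 µs = 0.0229e3 ns = 22.9
Sum: 39.6 + 655 + 22.9 = 717.5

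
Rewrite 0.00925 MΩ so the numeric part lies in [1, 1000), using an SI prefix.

9.25 kΩ

= 9.25 × 10³ Ω; 10³ is kilo.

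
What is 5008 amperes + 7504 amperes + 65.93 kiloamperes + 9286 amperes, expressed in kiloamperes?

87.728 kiloamperes

In kiloamperes:
  5008 amperes = 5008 × 10^-3 kiloamperes = 5.008
  7504 amperes = 7504 × 10^-3 kiloamperes = 7.504
  65.93 kiloamperes → 65.93
  9286 amperes = 9286 × 10^-3 kiloamperes = 9.286
Sum: 5.008 + 7.504 + 65.93 + 9.286 = 87.728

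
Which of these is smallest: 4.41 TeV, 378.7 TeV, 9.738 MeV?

9.738 MeV

4.41 TeV = 4410000000000 eV
378.7 TeV = 378700000000000 eV
9.738 MeV = 9738000 eV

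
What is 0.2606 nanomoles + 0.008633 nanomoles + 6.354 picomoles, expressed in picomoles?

275.587 picomoles

In picomoles:
  0.2606 nanomoles = 0.2606e3 picomoles = 260.6
  0.008633 nanomoles = 0.008633e3 picomoles = 8.633
  6.354 picomoles → 6.354
Sum: 260.6 + 8.633 + 6.354 = 275.587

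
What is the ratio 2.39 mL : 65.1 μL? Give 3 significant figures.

(2.39e-3) / (65.1e-6) = 0.03671e3

36.7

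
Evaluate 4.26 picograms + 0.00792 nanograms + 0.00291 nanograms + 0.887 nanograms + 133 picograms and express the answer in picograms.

1035.09 picograms

In picograms:
  4.26 picograms → 4.26
  0.00792 nanograms = 0.00792e3 picograms = 7.92
  0.00291 nanograms = 0.00291e3 picograms = 2.91
  0.887 nanograms = 0.887e3 picograms = 887
  133 picograms → 133
Sum: 4.26 + 7.92 + 2.91 + 887 + 133 = 1035.09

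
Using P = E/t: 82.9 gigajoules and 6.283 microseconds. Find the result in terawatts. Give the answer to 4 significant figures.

(82.9 × 10^9) / (6.283 × 10^-6) = 13.1943 × 10^15 W

13190 terawatts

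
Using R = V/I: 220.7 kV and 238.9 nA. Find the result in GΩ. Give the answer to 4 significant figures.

(220.7 × 10³) / (238.9 × 10⁻⁹) = 0.923817 × 10¹² Ω

923.8 GΩ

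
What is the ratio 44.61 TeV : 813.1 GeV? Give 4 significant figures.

(44.61 × 10^12) / (813.1 × 10^9) = 0.054864 × 10^3

54.86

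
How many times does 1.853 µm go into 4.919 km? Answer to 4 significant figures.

2655000000

(4.919e3) / (1.853e-6) = 2.6546e9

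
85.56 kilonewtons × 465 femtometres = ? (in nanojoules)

85.56 × 10^3 × 465 × 10^-15 = 39785.4 × 10^-12 J

39.7854 nanojoules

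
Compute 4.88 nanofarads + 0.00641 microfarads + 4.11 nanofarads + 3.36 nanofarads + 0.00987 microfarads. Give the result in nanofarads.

In nanofarads:
  4.88 nanofarads → 4.88
  0.00641 microfarads = 0.00641e3 nanofarads = 6.41
  4.11 nanofarads → 4.11
  3.36 nanofarads → 3.36
  0.00987 microfarads = 0.00987e3 nanofarads = 9.87
Sum: 4.88 + 6.41 + 4.11 + 3.36 + 9.87 = 28.63

28.63 nanofarads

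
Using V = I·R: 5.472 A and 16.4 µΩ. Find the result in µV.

5.472 × 16.4 × 10⁻⁶ = 89.7408 × 10⁻⁶ V

89.7408 µV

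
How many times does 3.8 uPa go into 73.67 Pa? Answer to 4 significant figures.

(73.67) / (3.8 × 10⁻⁶) = 19.387 × 10⁶

19390000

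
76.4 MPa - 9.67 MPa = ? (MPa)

66.73 MPa

In MPa:
  76.4 MPa → 76.4
  9.67 MPa → 9.67
Difference: 76.4 - 9.67 = 66.73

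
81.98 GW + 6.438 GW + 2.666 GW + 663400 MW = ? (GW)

754.484 GW

In GW:
  81.98 GW → 81.98
  6.438 GW → 6.438
  2.666 GW → 2.666
  663400 MW = 663400 × 10⁻³ GW = 663.4
Sum: 81.98 + 6.438 + 2.666 + 663.4 = 754.484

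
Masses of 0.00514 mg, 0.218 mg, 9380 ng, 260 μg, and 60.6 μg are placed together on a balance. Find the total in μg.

553.12 μg

In μg:
  0.00514 mg = 0.00514 × 10³ μg = 5.14
  0.218 mg = 0.218 × 10³ μg = 218
  9380 ng = 9380 × 10⁻³ μg = 9.38
  260 μg → 260
  60.6 μg → 60.6
Sum: 5.14 + 218 + 9.38 + 260 + 60.6 = 553.12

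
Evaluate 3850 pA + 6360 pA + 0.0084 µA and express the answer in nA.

18.61 nA

In nA:
  3850 pA = 3850 × 10^-3 nA = 3.85
  6360 pA = 6360 × 10^-3 nA = 6.36
  0.0084 µA = 0.0084 × 10^3 nA = 8.4
Sum: 3.85 + 6.36 + 8.4 = 18.61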